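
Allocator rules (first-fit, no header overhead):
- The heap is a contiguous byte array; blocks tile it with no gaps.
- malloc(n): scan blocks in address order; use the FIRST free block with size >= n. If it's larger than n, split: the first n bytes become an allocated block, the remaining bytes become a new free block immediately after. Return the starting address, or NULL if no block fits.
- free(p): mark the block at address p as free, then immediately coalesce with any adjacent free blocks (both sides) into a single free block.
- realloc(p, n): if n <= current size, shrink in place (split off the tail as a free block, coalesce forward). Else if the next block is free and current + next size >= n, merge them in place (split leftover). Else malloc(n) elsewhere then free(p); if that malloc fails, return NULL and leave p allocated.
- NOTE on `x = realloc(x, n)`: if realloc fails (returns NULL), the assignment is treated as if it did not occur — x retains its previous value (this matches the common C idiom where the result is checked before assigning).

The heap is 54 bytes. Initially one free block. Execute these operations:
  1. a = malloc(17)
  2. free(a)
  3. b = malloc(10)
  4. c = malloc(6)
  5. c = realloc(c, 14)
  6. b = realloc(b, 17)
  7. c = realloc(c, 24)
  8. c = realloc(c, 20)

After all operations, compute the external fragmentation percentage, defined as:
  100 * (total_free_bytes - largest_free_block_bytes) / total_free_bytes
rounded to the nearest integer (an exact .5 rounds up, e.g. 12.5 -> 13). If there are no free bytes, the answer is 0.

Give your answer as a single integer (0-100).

Answer: 43

Derivation:
Op 1: a = malloc(17) -> a = 0; heap: [0-16 ALLOC][17-53 FREE]
Op 2: free(a) -> (freed a); heap: [0-53 FREE]
Op 3: b = malloc(10) -> b = 0; heap: [0-9 ALLOC][10-53 FREE]
Op 4: c = malloc(6) -> c = 10; heap: [0-9 ALLOC][10-15 ALLOC][16-53 FREE]
Op 5: c = realloc(c, 14) -> c = 10; heap: [0-9 ALLOC][10-23 ALLOC][24-53 FREE]
Op 6: b = realloc(b, 17) -> b = 24; heap: [0-9 FREE][10-23 ALLOC][24-40 ALLOC][41-53 FREE]
Op 7: c = realloc(c, 24) -> NULL (c unchanged); heap: [0-9 FREE][10-23 ALLOC][24-40 ALLOC][41-53 FREE]
Op 8: c = realloc(c, 20) -> NULL (c unchanged); heap: [0-9 FREE][10-23 ALLOC][24-40 ALLOC][41-53 FREE]
Free blocks: [10 13] total_free=23 largest=13 -> 100*(23-13)/23 = 1000/23 ≈ 43.478 -> rounds to 43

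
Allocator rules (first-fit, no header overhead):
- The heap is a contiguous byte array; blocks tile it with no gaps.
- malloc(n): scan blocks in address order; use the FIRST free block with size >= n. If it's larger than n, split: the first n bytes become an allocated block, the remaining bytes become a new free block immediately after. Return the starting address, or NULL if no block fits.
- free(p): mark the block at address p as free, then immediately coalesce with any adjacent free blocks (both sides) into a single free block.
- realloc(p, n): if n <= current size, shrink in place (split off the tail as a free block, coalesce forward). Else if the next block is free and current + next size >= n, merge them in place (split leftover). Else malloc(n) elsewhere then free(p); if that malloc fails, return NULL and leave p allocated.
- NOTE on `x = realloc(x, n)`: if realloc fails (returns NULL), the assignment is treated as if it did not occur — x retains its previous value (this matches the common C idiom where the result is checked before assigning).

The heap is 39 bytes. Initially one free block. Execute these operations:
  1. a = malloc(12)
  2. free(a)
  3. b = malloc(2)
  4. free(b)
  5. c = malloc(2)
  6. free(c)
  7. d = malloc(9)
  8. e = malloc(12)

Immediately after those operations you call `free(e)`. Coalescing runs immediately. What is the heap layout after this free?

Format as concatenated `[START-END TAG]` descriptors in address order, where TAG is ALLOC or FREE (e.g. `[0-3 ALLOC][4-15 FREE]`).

Answer: [0-8 ALLOC][9-38 FREE]

Derivation:
Op 1: a = malloc(12) -> a = 0; heap: [0-11 ALLOC][12-38 FREE]
Op 2: free(a) -> (freed a); heap: [0-38 FREE]
Op 3: b = malloc(2) -> b = 0; heap: [0-1 ALLOC][2-38 FREE]
Op 4: free(b) -> (freed b); heap: [0-38 FREE]
Op 5: c = malloc(2) -> c = 0; heap: [0-1 ALLOC][2-38 FREE]
Op 6: free(c) -> (freed c); heap: [0-38 FREE]
Op 7: d = malloc(9) -> d = 0; heap: [0-8 ALLOC][9-38 FREE]
Op 8: e = malloc(12) -> e = 9; heap: [0-8 ALLOC][9-20 ALLOC][21-38 FREE]
free(e): e = 9 -> block [9-20 ALLOC]; mark free, coalesce with adjacent free neighbors -> [0-8 ALLOC][9-38 FREE]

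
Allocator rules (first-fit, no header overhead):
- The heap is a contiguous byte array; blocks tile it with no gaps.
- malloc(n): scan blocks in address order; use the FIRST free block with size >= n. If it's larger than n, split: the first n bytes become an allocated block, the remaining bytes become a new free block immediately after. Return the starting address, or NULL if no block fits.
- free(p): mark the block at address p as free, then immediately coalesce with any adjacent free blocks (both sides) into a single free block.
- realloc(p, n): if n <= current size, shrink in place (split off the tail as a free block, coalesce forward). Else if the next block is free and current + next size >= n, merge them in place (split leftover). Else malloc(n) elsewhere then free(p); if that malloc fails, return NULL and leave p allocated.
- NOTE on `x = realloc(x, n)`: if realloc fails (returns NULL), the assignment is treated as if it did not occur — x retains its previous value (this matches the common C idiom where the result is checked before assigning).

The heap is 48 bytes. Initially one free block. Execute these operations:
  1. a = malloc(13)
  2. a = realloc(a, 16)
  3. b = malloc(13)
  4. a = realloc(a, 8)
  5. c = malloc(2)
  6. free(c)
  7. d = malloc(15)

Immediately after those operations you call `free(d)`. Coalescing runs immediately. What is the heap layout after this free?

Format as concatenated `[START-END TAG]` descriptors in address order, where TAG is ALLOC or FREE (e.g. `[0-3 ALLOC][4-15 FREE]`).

Answer: [0-7 ALLOC][8-15 FREE][16-28 ALLOC][29-47 FREE]

Derivation:
Op 1: a = malloc(13) -> a = 0; heap: [0-12 ALLOC][13-47 FREE]
Op 2: a = realloc(a, 16) -> a = 0; heap: [0-15 ALLOC][16-47 FREE]
Op 3: b = malloc(13) -> b = 16; heap: [0-15 ALLOC][16-28 ALLOC][29-47 FREE]
Op 4: a = realloc(a, 8) -> a = 0; heap: [0-7 ALLOC][8-15 FREE][16-28 ALLOC][29-47 FREE]
Op 5: c = malloc(2) -> c = 8; heap: [0-7 ALLOC][8-9 ALLOC][10-15 FREE][16-28 ALLOC][29-47 FREE]
Op 6: free(c) -> (freed c); heap: [0-7 ALLOC][8-15 FREE][16-28 ALLOC][29-47 FREE]
Op 7: d = malloc(15) -> d = 29; heap: [0-7 ALLOC][8-15 FREE][16-28 ALLOC][29-43 ALLOC][44-47 FREE]
free(d): d = 29 -> block [29-43 ALLOC]; mark free, coalesce with adjacent free neighbors -> [0-7 ALLOC][8-15 FREE][16-28 ALLOC][29-47 FREE]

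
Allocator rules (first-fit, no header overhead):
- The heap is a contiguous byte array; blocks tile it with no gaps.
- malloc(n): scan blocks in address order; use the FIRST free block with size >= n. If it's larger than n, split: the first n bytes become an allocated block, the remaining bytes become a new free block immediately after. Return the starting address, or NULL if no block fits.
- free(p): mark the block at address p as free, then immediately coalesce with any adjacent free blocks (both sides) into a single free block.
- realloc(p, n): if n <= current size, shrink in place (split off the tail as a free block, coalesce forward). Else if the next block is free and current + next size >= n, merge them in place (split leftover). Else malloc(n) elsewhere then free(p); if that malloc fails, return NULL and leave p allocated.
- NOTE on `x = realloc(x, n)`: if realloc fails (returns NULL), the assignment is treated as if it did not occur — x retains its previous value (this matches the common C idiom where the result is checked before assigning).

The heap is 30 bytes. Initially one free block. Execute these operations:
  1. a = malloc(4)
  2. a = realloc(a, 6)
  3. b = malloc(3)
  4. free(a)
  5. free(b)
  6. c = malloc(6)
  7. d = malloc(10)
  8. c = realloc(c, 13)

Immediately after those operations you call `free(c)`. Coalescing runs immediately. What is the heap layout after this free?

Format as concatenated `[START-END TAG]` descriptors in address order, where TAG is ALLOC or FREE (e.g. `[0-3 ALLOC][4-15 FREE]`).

Answer: [0-5 FREE][6-15 ALLOC][16-29 FREE]

Derivation:
Op 1: a = malloc(4) -> a = 0; heap: [0-3 ALLOC][4-29 FREE]
Op 2: a = realloc(a, 6) -> a = 0; heap: [0-5 ALLOC][6-29 FREE]
Op 3: b = malloc(3) -> b = 6; heap: [0-5 ALLOC][6-8 ALLOC][9-29 FREE]
Op 4: free(a) -> (freed a); heap: [0-5 FREE][6-8 ALLOC][9-29 FREE]
Op 5: free(b) -> (freed b); heap: [0-29 FREE]
Op 6: c = malloc(6) -> c = 0; heap: [0-5 ALLOC][6-29 FREE]
Op 7: d = malloc(10) -> d = 6; heap: [0-5 ALLOC][6-15 ALLOC][16-29 FREE]
Op 8: c = realloc(c, 13) -> c = 16; heap: [0-5 FREE][6-15 ALLOC][16-28 ALLOC][29-29 FREE]
free(c): c = 16 -> block [16-28 ALLOC]; mark free, coalesce with adjacent free neighbors -> [0-5 FREE][6-15 ALLOC][16-29 FREE]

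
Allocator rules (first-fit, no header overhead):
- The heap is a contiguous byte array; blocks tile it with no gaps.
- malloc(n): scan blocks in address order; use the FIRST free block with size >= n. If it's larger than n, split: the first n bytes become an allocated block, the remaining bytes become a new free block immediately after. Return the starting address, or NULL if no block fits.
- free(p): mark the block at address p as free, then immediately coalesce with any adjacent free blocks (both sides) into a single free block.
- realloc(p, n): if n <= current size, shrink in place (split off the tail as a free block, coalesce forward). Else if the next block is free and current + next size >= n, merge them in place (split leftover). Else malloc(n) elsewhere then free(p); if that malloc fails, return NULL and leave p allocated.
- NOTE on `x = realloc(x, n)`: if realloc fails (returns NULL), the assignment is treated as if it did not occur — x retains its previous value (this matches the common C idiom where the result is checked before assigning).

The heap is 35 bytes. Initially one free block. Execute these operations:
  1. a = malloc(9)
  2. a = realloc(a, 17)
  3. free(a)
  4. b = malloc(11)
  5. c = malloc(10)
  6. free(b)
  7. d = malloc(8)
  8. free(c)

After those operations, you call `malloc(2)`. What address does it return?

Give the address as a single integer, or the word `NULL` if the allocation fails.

Op 1: a = malloc(9) -> a = 0; heap: [0-8 ALLOC][9-34 FREE]
Op 2: a = realloc(a, 17) -> a = 0; heap: [0-16 ALLOC][17-34 FREE]
Op 3: free(a) -> (freed a); heap: [0-34 FREE]
Op 4: b = malloc(11) -> b = 0; heap: [0-10 ALLOC][11-34 FREE]
Op 5: c = malloc(10) -> c = 11; heap: [0-10 ALLOC][11-20 ALLOC][21-34 FREE]
Op 6: free(b) -> (freed b); heap: [0-10 FREE][11-20 ALLOC][21-34 FREE]
Op 7: d = malloc(8) -> d = 0; heap: [0-7 ALLOC][8-10 FREE][11-20 ALLOC][21-34 FREE]
Op 8: free(c) -> (freed c); heap: [0-7 ALLOC][8-34 FREE]
malloc(2): first-fit scan over [0-7 ALLOC][8-34 FREE] -> 8

Answer: 8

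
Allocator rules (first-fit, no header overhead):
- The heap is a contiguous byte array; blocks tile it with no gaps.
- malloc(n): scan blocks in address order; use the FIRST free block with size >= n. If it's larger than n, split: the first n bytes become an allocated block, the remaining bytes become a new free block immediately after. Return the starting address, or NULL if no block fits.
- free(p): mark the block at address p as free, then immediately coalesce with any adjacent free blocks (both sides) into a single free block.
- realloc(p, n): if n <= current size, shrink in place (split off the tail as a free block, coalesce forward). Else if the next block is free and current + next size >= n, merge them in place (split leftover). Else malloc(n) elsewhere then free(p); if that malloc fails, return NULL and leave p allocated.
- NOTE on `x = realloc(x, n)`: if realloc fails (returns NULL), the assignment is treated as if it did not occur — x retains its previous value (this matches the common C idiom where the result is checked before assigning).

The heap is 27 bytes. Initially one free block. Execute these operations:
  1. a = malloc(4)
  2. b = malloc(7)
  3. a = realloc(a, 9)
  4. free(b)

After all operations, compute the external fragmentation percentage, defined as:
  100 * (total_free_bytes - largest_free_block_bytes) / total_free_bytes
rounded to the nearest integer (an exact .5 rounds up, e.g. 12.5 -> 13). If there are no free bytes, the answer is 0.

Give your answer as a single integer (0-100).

Op 1: a = malloc(4) -> a = 0; heap: [0-3 ALLOC][4-26 FREE]
Op 2: b = malloc(7) -> b = 4; heap: [0-3 ALLOC][4-10 ALLOC][11-26 FREE]
Op 3: a = realloc(a, 9) -> a = 11; heap: [0-3 FREE][4-10 ALLOC][11-19 ALLOC][20-26 FREE]
Op 4: free(b) -> (freed b); heap: [0-10 FREE][11-19 ALLOC][20-26 FREE]
Free blocks: [11 7] total_free=18 largest=11 -> 100*(18-11)/18 = 700/18 ≈ 38.889 -> rounds to 39

Answer: 39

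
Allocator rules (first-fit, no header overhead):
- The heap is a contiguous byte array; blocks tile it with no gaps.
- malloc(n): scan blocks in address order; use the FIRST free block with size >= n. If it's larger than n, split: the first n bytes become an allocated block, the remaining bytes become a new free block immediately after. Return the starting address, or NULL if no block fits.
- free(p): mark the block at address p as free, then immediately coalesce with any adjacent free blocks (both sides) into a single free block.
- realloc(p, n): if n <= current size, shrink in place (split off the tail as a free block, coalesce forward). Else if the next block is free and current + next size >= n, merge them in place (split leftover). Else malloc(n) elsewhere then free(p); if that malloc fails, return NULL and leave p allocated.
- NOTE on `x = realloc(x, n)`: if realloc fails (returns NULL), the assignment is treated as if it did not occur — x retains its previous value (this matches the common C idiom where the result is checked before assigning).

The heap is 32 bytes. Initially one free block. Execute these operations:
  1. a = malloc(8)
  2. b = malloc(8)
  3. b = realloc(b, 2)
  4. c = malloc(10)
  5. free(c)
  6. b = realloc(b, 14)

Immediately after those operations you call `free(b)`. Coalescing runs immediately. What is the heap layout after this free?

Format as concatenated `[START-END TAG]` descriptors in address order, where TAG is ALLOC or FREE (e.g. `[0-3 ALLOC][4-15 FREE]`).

Answer: [0-7 ALLOC][8-31 FREE]

Derivation:
Op 1: a = malloc(8) -> a = 0; heap: [0-7 ALLOC][8-31 FREE]
Op 2: b = malloc(8) -> b = 8; heap: [0-7 ALLOC][8-15 ALLOC][16-31 FREE]
Op 3: b = realloc(b, 2) -> b = 8; heap: [0-7 ALLOC][8-9 ALLOC][10-31 FREE]
Op 4: c = malloc(10) -> c = 10; heap: [0-7 ALLOC][8-9 ALLOC][10-19 ALLOC][20-31 FREE]
Op 5: free(c) -> (freed c); heap: [0-7 ALLOC][8-9 ALLOC][10-31 FREE]
Op 6: b = realloc(b, 14) -> b = 8; heap: [0-7 ALLOC][8-21 ALLOC][22-31 FREE]
free(b): b = 8 -> block [8-21 ALLOC]; mark free, coalesce with adjacent free neighbors -> [0-7 ALLOC][8-31 FREE]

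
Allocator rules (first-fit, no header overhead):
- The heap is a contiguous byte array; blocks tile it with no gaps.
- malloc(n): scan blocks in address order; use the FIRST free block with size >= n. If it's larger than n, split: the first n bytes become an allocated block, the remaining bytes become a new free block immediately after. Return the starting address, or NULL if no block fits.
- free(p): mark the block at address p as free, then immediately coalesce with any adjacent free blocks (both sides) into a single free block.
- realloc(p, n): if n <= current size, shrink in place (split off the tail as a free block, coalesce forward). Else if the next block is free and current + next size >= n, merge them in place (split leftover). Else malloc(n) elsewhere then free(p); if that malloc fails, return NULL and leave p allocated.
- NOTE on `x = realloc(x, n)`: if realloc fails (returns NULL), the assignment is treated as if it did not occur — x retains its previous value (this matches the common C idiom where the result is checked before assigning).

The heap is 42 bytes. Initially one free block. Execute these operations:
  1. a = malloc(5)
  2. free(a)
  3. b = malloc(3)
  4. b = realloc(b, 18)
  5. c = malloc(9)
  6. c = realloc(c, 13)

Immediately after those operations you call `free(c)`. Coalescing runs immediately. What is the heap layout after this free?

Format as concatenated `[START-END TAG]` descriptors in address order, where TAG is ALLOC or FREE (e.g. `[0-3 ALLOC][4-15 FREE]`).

Op 1: a = malloc(5) -> a = 0; heap: [0-4 ALLOC][5-41 FREE]
Op 2: free(a) -> (freed a); heap: [0-41 FREE]
Op 3: b = malloc(3) -> b = 0; heap: [0-2 ALLOC][3-41 FREE]
Op 4: b = realloc(b, 18) -> b = 0; heap: [0-17 ALLOC][18-41 FREE]
Op 5: c = malloc(9) -> c = 18; heap: [0-17 ALLOC][18-26 ALLOC][27-41 FREE]
Op 6: c = realloc(c, 13) -> c = 18; heap: [0-17 ALLOC][18-30 ALLOC][31-41 FREE]
free(c): c = 18 -> block [18-30 ALLOC]; mark free, coalesce with adjacent free neighbors -> [0-17 ALLOC][18-41 FREE]

Answer: [0-17 ALLOC][18-41 FREE]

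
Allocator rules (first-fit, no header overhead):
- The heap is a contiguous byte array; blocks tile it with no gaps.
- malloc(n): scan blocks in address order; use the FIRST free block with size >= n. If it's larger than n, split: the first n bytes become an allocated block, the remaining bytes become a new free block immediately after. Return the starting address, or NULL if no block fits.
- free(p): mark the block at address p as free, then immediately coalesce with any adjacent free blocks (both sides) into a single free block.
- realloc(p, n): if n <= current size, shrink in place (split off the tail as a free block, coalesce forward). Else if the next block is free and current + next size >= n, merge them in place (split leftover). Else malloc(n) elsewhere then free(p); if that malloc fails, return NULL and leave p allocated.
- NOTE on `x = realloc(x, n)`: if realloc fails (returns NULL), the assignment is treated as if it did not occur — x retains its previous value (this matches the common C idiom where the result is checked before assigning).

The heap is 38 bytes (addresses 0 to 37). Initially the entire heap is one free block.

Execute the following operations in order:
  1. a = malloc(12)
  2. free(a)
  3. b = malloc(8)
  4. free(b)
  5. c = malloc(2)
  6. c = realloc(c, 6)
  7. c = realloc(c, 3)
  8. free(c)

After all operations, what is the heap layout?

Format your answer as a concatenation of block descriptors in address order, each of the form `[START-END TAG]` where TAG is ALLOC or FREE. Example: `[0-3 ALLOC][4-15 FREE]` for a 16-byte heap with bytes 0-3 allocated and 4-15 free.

Answer: [0-37 FREE]

Derivation:
Op 1: a = malloc(12) -> a = 0; heap: [0-11 ALLOC][12-37 FREE]
Op 2: free(a) -> (freed a); heap: [0-37 FREE]
Op 3: b = malloc(8) -> b = 0; heap: [0-7 ALLOC][8-37 FREE]
Op 4: free(b) -> (freed b); heap: [0-37 FREE]
Op 5: c = malloc(2) -> c = 0; heap: [0-1 ALLOC][2-37 FREE]
Op 6: c = realloc(c, 6) -> c = 0; heap: [0-5 ALLOC][6-37 FREE]
Op 7: c = realloc(c, 3) -> c = 0; heap: [0-2 ALLOC][3-37 FREE]
Op 8: free(c) -> (freed c); heap: [0-37 FREE]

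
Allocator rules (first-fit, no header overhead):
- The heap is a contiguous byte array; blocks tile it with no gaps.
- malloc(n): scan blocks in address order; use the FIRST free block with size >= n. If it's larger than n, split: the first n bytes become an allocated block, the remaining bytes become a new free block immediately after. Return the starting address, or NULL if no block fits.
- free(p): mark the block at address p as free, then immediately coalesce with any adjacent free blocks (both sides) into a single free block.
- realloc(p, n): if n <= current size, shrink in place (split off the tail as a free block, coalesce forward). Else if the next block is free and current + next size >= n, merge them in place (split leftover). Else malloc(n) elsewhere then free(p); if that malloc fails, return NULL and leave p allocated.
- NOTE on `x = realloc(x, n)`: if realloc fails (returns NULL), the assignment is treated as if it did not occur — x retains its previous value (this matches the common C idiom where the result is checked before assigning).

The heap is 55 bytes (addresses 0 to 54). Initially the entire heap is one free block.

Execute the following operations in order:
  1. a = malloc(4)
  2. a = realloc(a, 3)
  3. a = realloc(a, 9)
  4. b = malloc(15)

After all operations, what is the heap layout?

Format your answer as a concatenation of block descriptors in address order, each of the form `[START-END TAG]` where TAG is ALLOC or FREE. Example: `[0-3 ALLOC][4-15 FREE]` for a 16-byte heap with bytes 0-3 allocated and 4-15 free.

Answer: [0-8 ALLOC][9-23 ALLOC][24-54 FREE]

Derivation:
Op 1: a = malloc(4) -> a = 0; heap: [0-3 ALLOC][4-54 FREE]
Op 2: a = realloc(a, 3) -> a = 0; heap: [0-2 ALLOC][3-54 FREE]
Op 3: a = realloc(a, 9) -> a = 0; heap: [0-8 ALLOC][9-54 FREE]
Op 4: b = malloc(15) -> b = 9; heap: [0-8 ALLOC][9-23 ALLOC][24-54 FREE]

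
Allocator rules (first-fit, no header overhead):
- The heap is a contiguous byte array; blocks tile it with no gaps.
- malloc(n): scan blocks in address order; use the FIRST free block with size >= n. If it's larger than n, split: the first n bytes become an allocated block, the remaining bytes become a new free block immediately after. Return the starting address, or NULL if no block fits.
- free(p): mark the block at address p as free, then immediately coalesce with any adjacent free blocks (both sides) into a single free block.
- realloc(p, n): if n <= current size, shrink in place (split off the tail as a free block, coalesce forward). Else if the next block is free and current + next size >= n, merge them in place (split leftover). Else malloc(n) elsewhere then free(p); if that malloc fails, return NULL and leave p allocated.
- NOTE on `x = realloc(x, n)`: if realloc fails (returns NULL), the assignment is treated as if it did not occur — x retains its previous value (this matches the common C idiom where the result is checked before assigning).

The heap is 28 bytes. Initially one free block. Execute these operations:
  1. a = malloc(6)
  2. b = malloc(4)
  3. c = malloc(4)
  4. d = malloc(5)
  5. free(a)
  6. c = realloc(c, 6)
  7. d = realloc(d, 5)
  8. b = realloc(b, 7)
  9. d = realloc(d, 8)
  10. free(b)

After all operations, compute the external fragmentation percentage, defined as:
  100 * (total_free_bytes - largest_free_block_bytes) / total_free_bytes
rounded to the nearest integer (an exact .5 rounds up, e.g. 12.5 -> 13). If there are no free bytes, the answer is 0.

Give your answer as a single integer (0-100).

Answer: 43

Derivation:
Op 1: a = malloc(6) -> a = 0; heap: [0-5 ALLOC][6-27 FREE]
Op 2: b = malloc(4) -> b = 6; heap: [0-5 ALLOC][6-9 ALLOC][10-27 FREE]
Op 3: c = malloc(4) -> c = 10; heap: [0-5 ALLOC][6-9 ALLOC][10-13 ALLOC][14-27 FREE]
Op 4: d = malloc(5) -> d = 14; heap: [0-5 ALLOC][6-9 ALLOC][10-13 ALLOC][14-18 ALLOC][19-27 FREE]
Op 5: free(a) -> (freed a); heap: [0-5 FREE][6-9 ALLOC][10-13 ALLOC][14-18 ALLOC][19-27 FREE]
Op 6: c = realloc(c, 6) -> c = 0; heap: [0-5 ALLOC][6-9 ALLOC][10-13 FREE][14-18 ALLOC][19-27 FREE]
Op 7: d = realloc(d, 5) -> d = 14; heap: [0-5 ALLOC][6-9 ALLOC][10-13 FREE][14-18 ALLOC][19-27 FREE]
Op 8: b = realloc(b, 7) -> b = 6; heap: [0-5 ALLOC][6-12 ALLOC][13-13 FREE][14-18 ALLOC][19-27 FREE]
Op 9: d = realloc(d, 8) -> d = 14; heap: [0-5 ALLOC][6-12 ALLOC][13-13 FREE][14-21 ALLOC][22-27 FREE]
Op 10: free(b) -> (freed b); heap: [0-5 ALLOC][6-13 FREE][14-21 ALLOC][22-27 FREE]
Free blocks: [8 6] total_free=14 largest=8 -> 100*(14-8)/14 = 600/14 ≈ 42.857 -> rounds to 43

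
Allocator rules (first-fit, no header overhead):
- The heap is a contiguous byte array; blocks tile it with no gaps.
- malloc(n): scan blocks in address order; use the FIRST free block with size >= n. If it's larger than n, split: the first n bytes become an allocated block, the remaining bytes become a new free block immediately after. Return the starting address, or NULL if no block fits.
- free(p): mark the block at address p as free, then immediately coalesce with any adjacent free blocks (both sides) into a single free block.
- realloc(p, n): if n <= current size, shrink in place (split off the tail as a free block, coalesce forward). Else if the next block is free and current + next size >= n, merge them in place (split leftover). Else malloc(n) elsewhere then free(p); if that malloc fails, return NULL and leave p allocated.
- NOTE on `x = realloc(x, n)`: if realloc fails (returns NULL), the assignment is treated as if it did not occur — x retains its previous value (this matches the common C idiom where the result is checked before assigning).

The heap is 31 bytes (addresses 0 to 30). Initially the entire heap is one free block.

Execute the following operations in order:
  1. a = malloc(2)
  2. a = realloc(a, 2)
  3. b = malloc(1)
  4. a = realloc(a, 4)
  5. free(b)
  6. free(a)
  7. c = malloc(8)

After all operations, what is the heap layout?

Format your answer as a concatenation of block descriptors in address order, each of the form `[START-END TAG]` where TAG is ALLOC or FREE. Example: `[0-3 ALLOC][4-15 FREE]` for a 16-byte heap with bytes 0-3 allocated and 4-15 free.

Op 1: a = malloc(2) -> a = 0; heap: [0-1 ALLOC][2-30 FREE]
Op 2: a = realloc(a, 2) -> a = 0; heap: [0-1 ALLOC][2-30 FREE]
Op 3: b = malloc(1) -> b = 2; heap: [0-1 ALLOC][2-2 ALLOC][3-30 FREE]
Op 4: a = realloc(a, 4) -> a = 3; heap: [0-1 FREE][2-2 ALLOC][3-6 ALLOC][7-30 FREE]
Op 5: free(b) -> (freed b); heap: [0-2 FREE][3-6 ALLOC][7-30 FREE]
Op 6: free(a) -> (freed a); heap: [0-30 FREE]
Op 7: c = malloc(8) -> c = 0; heap: [0-7 ALLOC][8-30 FREE]

Answer: [0-7 ALLOC][8-30 FREE]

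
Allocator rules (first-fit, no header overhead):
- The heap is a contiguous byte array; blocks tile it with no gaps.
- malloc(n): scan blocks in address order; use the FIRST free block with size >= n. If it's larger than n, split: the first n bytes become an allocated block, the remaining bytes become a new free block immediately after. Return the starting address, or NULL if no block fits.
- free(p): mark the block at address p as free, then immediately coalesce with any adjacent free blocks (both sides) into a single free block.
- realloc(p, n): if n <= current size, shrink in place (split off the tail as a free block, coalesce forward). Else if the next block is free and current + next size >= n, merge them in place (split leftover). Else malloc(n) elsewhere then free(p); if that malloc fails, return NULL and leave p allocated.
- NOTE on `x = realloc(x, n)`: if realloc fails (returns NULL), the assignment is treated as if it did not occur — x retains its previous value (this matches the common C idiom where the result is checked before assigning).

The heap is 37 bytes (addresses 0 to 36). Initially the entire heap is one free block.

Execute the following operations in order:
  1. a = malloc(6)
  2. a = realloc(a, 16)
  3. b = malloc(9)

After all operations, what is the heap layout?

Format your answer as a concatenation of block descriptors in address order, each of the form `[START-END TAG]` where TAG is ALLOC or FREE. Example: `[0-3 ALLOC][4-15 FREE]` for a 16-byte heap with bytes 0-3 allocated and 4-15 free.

Op 1: a = malloc(6) -> a = 0; heap: [0-5 ALLOC][6-36 FREE]
Op 2: a = realloc(a, 16) -> a = 0; heap: [0-15 ALLOC][16-36 FREE]
Op 3: b = malloc(9) -> b = 16; heap: [0-15 ALLOC][16-24 ALLOC][25-36 FREE]

Answer: [0-15 ALLOC][16-24 ALLOC][25-36 FREE]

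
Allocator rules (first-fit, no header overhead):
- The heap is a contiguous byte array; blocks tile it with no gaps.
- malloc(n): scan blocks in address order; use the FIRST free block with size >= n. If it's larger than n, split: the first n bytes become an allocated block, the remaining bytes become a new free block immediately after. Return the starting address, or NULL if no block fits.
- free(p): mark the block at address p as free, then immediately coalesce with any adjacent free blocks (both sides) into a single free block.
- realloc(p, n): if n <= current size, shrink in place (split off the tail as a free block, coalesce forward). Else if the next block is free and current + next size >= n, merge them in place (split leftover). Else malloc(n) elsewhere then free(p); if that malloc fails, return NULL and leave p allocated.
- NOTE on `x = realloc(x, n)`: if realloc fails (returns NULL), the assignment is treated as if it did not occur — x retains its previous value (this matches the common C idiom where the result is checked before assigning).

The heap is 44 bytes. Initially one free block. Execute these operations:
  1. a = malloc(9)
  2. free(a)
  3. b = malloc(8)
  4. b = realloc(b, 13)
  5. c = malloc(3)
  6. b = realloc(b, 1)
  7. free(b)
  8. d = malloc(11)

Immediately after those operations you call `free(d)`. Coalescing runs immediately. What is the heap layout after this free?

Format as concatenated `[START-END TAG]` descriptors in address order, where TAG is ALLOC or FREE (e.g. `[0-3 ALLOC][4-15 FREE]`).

Op 1: a = malloc(9) -> a = 0; heap: [0-8 ALLOC][9-43 FREE]
Op 2: free(a) -> (freed a); heap: [0-43 FREE]
Op 3: b = malloc(8) -> b = 0; heap: [0-7 ALLOC][8-43 FREE]
Op 4: b = realloc(b, 13) -> b = 0; heap: [0-12 ALLOC][13-43 FREE]
Op 5: c = malloc(3) -> c = 13; heap: [0-12 ALLOC][13-15 ALLOC][16-43 FREE]
Op 6: b = realloc(b, 1) -> b = 0; heap: [0-0 ALLOC][1-12 FREE][13-15 ALLOC][16-43 FREE]
Op 7: free(b) -> (freed b); heap: [0-12 FREE][13-15 ALLOC][16-43 FREE]
Op 8: d = malloc(11) -> d = 0; heap: [0-10 ALLOC][11-12 FREE][13-15 ALLOC][16-43 FREE]
free(d): d = 0 -> block [0-10 ALLOC]; mark free, coalesce with adjacent free neighbors -> [0-12 FREE][13-15 ALLOC][16-43 FREE]

Answer: [0-12 FREE][13-15 ALLOC][16-43 FREE]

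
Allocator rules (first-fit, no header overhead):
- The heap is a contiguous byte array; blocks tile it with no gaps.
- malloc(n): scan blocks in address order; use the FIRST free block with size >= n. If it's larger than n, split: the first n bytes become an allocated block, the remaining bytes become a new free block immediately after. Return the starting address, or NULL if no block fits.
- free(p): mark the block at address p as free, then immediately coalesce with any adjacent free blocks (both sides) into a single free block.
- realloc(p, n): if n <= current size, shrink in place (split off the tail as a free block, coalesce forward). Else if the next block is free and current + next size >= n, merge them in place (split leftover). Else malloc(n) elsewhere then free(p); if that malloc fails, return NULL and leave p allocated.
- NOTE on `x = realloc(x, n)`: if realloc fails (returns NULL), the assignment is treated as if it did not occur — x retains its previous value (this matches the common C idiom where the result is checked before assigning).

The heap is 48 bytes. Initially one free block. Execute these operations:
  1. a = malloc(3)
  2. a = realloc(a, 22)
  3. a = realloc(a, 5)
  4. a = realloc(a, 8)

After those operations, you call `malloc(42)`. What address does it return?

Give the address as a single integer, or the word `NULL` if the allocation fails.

Answer: NULL

Derivation:
Op 1: a = malloc(3) -> a = 0; heap: [0-2 ALLOC][3-47 FREE]
Op 2: a = realloc(a, 22) -> a = 0; heap: [0-21 ALLOC][22-47 FREE]
Op 3: a = realloc(a, 5) -> a = 0; heap: [0-4 ALLOC][5-47 FREE]
Op 4: a = realloc(a, 8) -> a = 0; heap: [0-7 ALLOC][8-47 FREE]
malloc(42): first-fit scan over [0-7 ALLOC][8-47 FREE] -> NULL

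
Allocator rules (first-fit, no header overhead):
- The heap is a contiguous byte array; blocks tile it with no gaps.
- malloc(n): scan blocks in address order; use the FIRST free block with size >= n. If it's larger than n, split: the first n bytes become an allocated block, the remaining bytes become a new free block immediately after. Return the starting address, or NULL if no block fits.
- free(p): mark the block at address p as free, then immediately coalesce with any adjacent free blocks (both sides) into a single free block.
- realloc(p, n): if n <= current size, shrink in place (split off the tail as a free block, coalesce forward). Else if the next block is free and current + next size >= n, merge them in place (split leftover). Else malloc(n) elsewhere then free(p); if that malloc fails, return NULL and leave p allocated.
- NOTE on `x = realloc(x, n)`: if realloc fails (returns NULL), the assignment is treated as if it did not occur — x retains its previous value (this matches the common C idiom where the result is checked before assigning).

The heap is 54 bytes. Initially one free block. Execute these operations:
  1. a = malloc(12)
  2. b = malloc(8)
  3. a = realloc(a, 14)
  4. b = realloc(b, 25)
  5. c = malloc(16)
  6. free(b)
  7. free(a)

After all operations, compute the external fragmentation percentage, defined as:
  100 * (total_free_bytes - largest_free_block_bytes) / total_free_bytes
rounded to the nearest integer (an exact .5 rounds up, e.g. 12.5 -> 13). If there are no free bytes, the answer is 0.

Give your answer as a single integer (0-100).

Op 1: a = malloc(12) -> a = 0; heap: [0-11 ALLOC][12-53 FREE]
Op 2: b = malloc(8) -> b = 12; heap: [0-11 ALLOC][12-19 ALLOC][20-53 FREE]
Op 3: a = realloc(a, 14) -> a = 20; heap: [0-11 FREE][12-19 ALLOC][20-33 ALLOC][34-53 FREE]
Op 4: b = realloc(b, 25) -> NULL (b unchanged); heap: [0-11 FREE][12-19 ALLOC][20-33 ALLOC][34-53 FREE]
Op 5: c = malloc(16) -> c = 34; heap: [0-11 FREE][12-19 ALLOC][20-33 ALLOC][34-49 ALLOC][50-53 FREE]
Op 6: free(b) -> (freed b); heap: [0-19 FREE][20-33 ALLOC][34-49 ALLOC][50-53 FREE]
Op 7: free(a) -> (freed a); heap: [0-33 FREE][34-49 ALLOC][50-53 FREE]
Free blocks: [34 4] total_free=38 largest=34 -> 100*(38-34)/38 = 400/38 ≈ 10.526 -> rounds to 11

Answer: 11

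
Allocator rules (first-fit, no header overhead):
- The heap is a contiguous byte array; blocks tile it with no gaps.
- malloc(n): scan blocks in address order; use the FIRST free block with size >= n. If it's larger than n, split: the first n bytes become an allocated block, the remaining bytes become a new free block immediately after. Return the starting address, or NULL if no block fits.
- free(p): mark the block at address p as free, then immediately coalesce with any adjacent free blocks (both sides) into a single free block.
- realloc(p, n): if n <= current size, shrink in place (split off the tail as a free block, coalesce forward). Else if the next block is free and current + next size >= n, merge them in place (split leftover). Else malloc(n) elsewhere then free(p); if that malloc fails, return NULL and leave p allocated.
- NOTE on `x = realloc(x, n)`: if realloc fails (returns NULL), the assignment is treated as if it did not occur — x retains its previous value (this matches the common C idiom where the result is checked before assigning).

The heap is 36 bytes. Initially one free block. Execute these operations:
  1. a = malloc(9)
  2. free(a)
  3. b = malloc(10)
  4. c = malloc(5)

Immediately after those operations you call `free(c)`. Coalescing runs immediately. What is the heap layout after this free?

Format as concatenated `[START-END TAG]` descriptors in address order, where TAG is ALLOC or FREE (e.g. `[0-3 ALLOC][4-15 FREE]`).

Answer: [0-9 ALLOC][10-35 FREE]

Derivation:
Op 1: a = malloc(9) -> a = 0; heap: [0-8 ALLOC][9-35 FREE]
Op 2: free(a) -> (freed a); heap: [0-35 FREE]
Op 3: b = malloc(10) -> b = 0; heap: [0-9 ALLOC][10-35 FREE]
Op 4: c = malloc(5) -> c = 10; heap: [0-9 ALLOC][10-14 ALLOC][15-35 FREE]
free(c): c = 10 -> block [10-14 ALLOC]; mark free, coalesce with adjacent free neighbors -> [0-9 ALLOC][10-35 FREE]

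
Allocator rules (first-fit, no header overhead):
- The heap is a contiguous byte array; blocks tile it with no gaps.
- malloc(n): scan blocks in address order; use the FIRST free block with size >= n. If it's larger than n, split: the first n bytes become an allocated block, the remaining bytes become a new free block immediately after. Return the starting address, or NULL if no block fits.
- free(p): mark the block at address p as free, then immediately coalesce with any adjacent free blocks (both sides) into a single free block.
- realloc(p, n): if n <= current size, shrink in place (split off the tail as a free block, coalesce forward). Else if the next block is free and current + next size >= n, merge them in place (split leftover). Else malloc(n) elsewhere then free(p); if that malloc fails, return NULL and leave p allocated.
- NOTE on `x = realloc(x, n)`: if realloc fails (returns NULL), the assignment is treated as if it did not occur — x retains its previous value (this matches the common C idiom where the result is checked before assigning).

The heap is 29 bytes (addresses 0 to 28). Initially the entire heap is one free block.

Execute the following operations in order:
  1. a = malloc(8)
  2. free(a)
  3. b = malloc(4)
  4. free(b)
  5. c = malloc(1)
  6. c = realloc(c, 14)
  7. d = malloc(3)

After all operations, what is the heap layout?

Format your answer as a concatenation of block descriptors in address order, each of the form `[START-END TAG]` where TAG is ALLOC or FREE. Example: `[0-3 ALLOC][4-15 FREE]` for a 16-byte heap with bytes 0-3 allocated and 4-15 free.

Op 1: a = malloc(8) -> a = 0; heap: [0-7 ALLOC][8-28 FREE]
Op 2: free(a) -> (freed a); heap: [0-28 FREE]
Op 3: b = malloc(4) -> b = 0; heap: [0-3 ALLOC][4-28 FREE]
Op 4: free(b) -> (freed b); heap: [0-28 FREE]
Op 5: c = malloc(1) -> c = 0; heap: [0-0 ALLOC][1-28 FREE]
Op 6: c = realloc(c, 14) -> c = 0; heap: [0-13 ALLOC][14-28 FREE]
Op 7: d = malloc(3) -> d = 14; heap: [0-13 ALLOC][14-16 ALLOC][17-28 FREE]

Answer: [0-13 ALLOC][14-16 ALLOC][17-28 FREE]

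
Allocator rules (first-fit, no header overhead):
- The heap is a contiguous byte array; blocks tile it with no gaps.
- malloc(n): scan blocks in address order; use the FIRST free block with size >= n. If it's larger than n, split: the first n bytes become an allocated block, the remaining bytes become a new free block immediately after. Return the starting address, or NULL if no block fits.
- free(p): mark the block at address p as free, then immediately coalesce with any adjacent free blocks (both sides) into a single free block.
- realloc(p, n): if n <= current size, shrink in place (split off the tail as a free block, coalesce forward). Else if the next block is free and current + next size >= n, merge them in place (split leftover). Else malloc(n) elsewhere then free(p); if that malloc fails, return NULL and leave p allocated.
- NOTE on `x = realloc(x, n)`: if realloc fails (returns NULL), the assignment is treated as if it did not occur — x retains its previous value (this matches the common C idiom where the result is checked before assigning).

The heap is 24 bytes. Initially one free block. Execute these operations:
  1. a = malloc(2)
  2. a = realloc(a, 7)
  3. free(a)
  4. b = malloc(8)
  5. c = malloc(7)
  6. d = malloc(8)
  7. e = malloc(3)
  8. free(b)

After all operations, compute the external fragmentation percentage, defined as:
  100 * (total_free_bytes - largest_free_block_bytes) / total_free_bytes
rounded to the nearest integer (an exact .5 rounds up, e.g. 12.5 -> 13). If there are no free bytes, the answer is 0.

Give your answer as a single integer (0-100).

Op 1: a = malloc(2) -> a = 0; heap: [0-1 ALLOC][2-23 FREE]
Op 2: a = realloc(a, 7) -> a = 0; heap: [0-6 ALLOC][7-23 FREE]
Op 3: free(a) -> (freed a); heap: [0-23 FREE]
Op 4: b = malloc(8) -> b = 0; heap: [0-7 ALLOC][8-23 FREE]
Op 5: c = malloc(7) -> c = 8; heap: [0-7 ALLOC][8-14 ALLOC][15-23 FREE]
Op 6: d = malloc(8) -> d = 15; heap: [0-7 ALLOC][8-14 ALLOC][15-22 ALLOC][23-23 FREE]
Op 7: e = malloc(3) -> e = NULL; heap: [0-7 ALLOC][8-14 ALLOC][15-22 ALLOC][23-23 FREE]
Op 8: free(b) -> (freed b); heap: [0-7 FREE][8-14 ALLOC][15-22 ALLOC][23-23 FREE]
Free blocks: [8 1] total_free=9 largest=8 -> 100*(9-8)/9 = 100/9 ≈ 11.111 -> rounds to 11

Answer: 11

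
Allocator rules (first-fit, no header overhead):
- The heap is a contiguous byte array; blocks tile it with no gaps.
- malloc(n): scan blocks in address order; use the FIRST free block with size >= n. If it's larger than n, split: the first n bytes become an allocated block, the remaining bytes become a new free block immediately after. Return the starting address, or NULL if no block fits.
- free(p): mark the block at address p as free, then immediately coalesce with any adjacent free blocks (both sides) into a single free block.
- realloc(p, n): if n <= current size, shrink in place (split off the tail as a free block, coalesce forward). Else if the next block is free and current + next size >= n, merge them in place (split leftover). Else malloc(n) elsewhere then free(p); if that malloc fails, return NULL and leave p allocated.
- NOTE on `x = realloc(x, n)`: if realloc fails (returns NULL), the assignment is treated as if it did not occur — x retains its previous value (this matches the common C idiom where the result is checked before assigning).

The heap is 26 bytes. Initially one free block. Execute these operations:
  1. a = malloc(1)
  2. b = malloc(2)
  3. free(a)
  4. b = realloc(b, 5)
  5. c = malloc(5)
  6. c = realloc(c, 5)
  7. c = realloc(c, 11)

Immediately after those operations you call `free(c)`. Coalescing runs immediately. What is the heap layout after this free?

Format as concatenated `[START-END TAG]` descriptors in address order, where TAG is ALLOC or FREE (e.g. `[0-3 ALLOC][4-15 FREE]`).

Op 1: a = malloc(1) -> a = 0; heap: [0-0 ALLOC][1-25 FREE]
Op 2: b = malloc(2) -> b = 1; heap: [0-0 ALLOC][1-2 ALLOC][3-25 FREE]
Op 3: free(a) -> (freed a); heap: [0-0 FREE][1-2 ALLOC][3-25 FREE]
Op 4: b = realloc(b, 5) -> b = 1; heap: [0-0 FREE][1-5 ALLOC][6-25 FREE]
Op 5: c = malloc(5) -> c = 6; heap: [0-0 FREE][1-5 ALLOC][6-10 ALLOC][11-25 FREE]
Op 6: c = realloc(c, 5) -> c = 6; heap: [0-0 FREE][1-5 ALLOC][6-10 ALLOC][11-25 FREE]
Op 7: c = realloc(c, 11) -> c = 6; heap: [0-0 FREE][1-5 ALLOC][6-16 ALLOC][17-25 FREE]
free(c): c = 6 -> block [6-16 ALLOC]; mark free, coalesce with adjacent free neighbors -> [0-0 FREE][1-5 ALLOC][6-25 FREE]

Answer: [0-0 FREE][1-5 ALLOC][6-25 FREE]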